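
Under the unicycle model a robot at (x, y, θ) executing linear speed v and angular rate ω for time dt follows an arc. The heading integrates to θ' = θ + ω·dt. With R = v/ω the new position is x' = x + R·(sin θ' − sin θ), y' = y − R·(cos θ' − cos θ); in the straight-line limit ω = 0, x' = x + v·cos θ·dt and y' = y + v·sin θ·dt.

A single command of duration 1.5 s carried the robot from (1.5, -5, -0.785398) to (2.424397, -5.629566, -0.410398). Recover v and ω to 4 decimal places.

Δθ = -0.410398 − -0.785398 = 0.375000
ω = Δθ/dt = 0.375000/1.5 = 0.2500
R = Δx/(sin θ' − sin θ) = 3.0000
v = R·ω = 3.0000·0.2500 = 0.7500

v = 0.7500, ω = 0.2500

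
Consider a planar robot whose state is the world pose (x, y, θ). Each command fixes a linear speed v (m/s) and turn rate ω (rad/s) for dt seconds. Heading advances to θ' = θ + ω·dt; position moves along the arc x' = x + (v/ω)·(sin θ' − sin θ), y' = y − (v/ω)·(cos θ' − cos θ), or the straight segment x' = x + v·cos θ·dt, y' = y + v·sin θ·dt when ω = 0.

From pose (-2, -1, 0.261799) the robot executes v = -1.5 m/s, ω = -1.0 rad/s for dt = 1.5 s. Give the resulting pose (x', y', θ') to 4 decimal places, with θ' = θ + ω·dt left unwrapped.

(-3.8060, -0.0409, -1.2382)

θ' = 0.2618 + -1.0·1.5 = -1.2382
R = v/ω = -1.5/-1.0 = 1.5000
x' = -2 + 1.5000·(sin -1.2382 − sin 0.2618) = -3.8060
y' = -1 − 1.5000·(cos -1.2382 − cos 0.2618) = -0.0409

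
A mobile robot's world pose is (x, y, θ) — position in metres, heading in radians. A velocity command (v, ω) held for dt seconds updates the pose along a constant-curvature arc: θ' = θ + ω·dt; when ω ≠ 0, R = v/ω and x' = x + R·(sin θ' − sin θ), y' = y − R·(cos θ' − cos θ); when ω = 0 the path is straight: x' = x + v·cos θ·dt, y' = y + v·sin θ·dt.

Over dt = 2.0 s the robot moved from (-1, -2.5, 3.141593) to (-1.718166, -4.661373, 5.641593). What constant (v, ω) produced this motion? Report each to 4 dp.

v = 1.5000, ω = 1.2500

Δθ = 5.641593 − 3.141593 = 2.500000
ω = Δθ/dt = 2.500000/2.0 = 1.2500
R = −Δy/(cos θ' − cos θ) = 1.2000
v = R·ω = 1.2000·1.2500 = 1.5000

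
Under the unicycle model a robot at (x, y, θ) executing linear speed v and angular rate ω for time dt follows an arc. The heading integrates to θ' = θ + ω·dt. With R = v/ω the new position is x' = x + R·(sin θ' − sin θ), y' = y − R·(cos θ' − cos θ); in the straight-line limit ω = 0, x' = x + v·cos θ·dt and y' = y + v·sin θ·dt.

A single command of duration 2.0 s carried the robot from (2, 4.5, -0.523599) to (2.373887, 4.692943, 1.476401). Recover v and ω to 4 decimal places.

v = 0.2500, ω = 1.0000

Δθ = 1.476401 − -0.523599 = 2.000000
ω = Δθ/dt = 2.000000/2.0 = 1.0000
R = Δx/(sin θ' − sin θ) = 0.2500
v = R·ω = 0.2500·1.0000 = 0.2500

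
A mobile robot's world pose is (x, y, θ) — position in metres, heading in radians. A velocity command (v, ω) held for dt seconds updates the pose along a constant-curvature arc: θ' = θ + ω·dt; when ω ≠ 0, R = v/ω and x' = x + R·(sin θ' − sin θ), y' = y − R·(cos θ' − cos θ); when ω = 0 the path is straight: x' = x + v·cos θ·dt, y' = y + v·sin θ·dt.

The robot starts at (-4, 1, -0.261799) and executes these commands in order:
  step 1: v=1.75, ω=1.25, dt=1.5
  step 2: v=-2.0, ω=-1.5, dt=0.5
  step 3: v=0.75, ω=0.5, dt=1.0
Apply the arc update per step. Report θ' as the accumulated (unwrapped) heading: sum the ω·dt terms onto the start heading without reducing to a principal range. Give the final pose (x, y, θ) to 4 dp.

step 1: θ'=1.6132 (R=1.4000) → pose (-2.2389, 2.4116, 1.6132)
step 2: θ'=0.8632 (R=1.3333) → pose (-2.5578, 1.4884, 0.8632)
step 3: θ'=1.3632 (R=1.5000) → pose (-2.2299, 2.1543, 1.3632)

(-2.2299, 2.1543, 1.3632)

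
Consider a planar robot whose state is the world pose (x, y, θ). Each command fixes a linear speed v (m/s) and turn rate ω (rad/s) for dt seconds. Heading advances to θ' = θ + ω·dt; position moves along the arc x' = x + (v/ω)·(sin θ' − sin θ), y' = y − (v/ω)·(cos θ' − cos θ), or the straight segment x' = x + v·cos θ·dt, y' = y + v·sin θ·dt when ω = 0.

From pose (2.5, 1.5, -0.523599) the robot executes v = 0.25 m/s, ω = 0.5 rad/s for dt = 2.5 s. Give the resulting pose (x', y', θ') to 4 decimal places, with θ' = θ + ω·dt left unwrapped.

θ' = -0.5236 + 0.5·2.5 = 0.7264
R = v/ω = 0.25/0.5 = 0.5000
x' = 2.5 + 0.5000·(sin 0.7264 − sin -0.5236) = 3.0821
y' = 1.5 − 0.5000·(cos 0.7264 − cos -0.5236) = 1.5592

(3.0821, 1.5592, 0.7264)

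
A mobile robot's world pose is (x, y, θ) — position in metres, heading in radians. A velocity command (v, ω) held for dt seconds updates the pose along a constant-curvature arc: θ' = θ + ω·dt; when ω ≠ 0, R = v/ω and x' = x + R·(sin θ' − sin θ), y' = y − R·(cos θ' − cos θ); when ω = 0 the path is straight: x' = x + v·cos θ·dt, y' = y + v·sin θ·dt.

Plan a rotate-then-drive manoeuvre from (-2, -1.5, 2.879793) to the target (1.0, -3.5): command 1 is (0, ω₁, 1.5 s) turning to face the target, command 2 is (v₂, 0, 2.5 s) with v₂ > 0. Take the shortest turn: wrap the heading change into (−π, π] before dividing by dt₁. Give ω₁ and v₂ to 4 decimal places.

ω₁ = 1.8769, v₂ = 1.4422

heading to target = atan2(-3.5−-1.5, 1−-2) = -0.5880
Δθ = wrap(-0.5880 − 2.8798) = 2.8154; ω₁ = Δθ/dt₁ = 1.8769
distance = √((1−-2)² + (-3.5−-1.5)²) = 3.6056; v₂ = distance/dt₂ = 1.4422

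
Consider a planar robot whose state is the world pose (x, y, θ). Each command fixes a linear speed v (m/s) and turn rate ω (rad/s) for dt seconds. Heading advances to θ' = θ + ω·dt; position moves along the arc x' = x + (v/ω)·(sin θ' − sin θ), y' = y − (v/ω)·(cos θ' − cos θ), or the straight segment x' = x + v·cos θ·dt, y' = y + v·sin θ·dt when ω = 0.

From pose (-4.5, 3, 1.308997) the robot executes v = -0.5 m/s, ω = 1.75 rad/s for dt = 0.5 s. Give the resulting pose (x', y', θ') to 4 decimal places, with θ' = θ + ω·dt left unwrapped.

(-4.4577, 2.7616, 2.1840)

θ' = 1.3090 + 1.75·0.5 = 2.1840
R = v/ω = -0.5/1.75 = -0.2857
x' = -4.5 + -0.2857·(sin 2.1840 − sin 1.3090) = -4.4577
y' = 3 − -0.2857·(cos 2.1840 − cos 1.3090) = 2.7616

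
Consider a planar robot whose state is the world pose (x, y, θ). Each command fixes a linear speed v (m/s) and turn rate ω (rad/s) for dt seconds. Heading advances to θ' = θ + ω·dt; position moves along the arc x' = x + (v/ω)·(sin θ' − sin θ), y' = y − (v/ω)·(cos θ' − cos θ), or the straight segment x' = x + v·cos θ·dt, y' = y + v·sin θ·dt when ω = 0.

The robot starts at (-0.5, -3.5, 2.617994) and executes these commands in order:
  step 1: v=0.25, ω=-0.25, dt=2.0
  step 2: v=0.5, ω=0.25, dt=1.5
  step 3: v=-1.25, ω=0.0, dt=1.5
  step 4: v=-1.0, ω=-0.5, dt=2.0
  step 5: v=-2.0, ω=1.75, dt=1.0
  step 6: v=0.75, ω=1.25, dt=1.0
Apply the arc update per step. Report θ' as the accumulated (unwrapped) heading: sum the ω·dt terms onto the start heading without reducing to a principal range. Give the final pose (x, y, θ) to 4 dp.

(1.6564, -7.1751, 4.4930)

step 1: θ'=2.1180 (R=-1.0000) → pose (-0.8540, -3.1543, 2.1180)
step 2: θ'=2.4930 (R=2.0000) → pose (-1.3538, -2.6010, 2.4930)
step 3: θ'=2.4930 (straight) → pose (0.1404, -3.7336, 2.4930)
step 4: θ'=1.4930 (R=2.0000) → pose (0.9262, -5.4829, 1.4930)
step 5: θ'=3.2430 (R=-1.1429) → pose (2.1813, -6.7088, 3.2430)
step 6: θ'=4.4930 (R=0.6000) → pose (1.6564, -7.1751, 4.4930)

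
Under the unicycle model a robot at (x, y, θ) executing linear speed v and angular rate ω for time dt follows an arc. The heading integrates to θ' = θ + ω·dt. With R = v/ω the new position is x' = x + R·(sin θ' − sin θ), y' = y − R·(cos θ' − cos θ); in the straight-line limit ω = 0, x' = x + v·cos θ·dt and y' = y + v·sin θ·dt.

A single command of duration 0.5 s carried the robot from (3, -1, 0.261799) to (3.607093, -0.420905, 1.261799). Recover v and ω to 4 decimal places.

Δθ = 1.261799 − 0.261799 = 1.000000
ω = Δθ/dt = 1.000000/0.5 = 2.0000
R = Δx/(sin θ' − sin θ) = 0.8750
v = R·ω = 0.8750·2.0000 = 1.7500

v = 1.7500, ω = 2.0000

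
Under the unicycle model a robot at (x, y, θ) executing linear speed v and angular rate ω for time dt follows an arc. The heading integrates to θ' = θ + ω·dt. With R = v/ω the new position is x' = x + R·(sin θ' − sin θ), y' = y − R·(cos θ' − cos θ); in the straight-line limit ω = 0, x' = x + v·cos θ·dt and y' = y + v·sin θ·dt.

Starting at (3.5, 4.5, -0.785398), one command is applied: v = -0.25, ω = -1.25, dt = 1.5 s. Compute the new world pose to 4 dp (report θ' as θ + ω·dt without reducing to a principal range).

θ' = -0.7854 + -1.25·1.5 = -2.6604
R = v/ω = -0.25/-1.25 = 0.2000
x' = 3.5 + 0.2000·(sin -2.6604 − sin -0.7854) = 3.5489
y' = 4.5 − 0.2000·(cos -2.6604 − cos -0.7854) = 4.8187

(3.5489, 4.8187, -2.6604)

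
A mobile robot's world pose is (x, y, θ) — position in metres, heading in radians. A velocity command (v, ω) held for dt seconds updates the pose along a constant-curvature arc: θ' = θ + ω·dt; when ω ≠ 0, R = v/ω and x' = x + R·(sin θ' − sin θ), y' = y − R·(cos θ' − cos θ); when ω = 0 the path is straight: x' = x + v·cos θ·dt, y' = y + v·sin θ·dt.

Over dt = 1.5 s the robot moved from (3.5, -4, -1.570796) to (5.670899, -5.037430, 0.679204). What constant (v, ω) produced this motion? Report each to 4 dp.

v = 2.0000, ω = 1.5000

Δθ = 0.679204 − -1.570796 = 2.250000
ω = Δθ/dt = 2.250000/1.5 = 1.5000
R = Δx/(sin θ' − sin θ) = 1.3333
v = R·ω = 1.3333·1.5000 = 2.0000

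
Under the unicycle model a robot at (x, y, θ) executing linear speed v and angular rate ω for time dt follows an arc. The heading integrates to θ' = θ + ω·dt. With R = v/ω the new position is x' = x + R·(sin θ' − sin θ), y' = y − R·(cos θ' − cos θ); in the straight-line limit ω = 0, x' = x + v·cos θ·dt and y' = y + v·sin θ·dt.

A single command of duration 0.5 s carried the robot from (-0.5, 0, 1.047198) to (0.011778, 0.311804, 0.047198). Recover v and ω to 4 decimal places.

v = 1.2500, ω = -2.0000

Δθ = 0.047198 − 1.047198 = -1.000000
ω = Δθ/dt = -1.000000/0.5 = -2.0000
R = Δx/(sin θ' − sin θ) = -0.6250
v = R·ω = -0.6250·-2.0000 = 1.2500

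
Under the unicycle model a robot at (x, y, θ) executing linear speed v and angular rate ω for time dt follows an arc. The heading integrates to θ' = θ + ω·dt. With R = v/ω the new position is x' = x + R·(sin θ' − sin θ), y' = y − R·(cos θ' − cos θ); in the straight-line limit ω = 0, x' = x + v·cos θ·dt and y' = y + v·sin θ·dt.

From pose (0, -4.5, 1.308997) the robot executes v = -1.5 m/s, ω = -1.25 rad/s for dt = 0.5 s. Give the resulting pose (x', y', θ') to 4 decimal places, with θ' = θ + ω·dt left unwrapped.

θ' = 1.3090 + -1.25·0.5 = 0.6840
R = v/ω = -1.5/-1.25 = 1.2000
x' = 0 + 1.2000·(sin 0.6840 − sin 1.3090) = -0.4008
y' = -4.5 − 1.2000·(cos 0.6840 − cos 1.3090) = -5.1195

(-0.4008, -5.1195, 0.6840)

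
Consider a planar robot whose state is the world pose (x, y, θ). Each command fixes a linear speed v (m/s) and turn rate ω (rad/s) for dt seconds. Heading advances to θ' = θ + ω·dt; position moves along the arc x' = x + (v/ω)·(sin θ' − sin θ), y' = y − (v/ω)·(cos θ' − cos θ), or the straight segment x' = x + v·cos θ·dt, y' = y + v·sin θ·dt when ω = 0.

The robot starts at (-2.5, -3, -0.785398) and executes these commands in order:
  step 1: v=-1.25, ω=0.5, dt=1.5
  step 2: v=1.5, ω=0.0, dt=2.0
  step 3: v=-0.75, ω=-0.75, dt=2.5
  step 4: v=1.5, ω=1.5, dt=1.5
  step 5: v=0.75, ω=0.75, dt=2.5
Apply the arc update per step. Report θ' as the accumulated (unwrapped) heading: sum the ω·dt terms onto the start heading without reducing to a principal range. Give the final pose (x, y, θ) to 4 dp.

step 1: θ'=-0.0354 (R=-2.5000) → pose (-4.1793, -2.2693, -0.0354)
step 2: θ'=-0.0354 (straight) → pose (-1.1812, -2.3755, -0.0354)
step 3: θ'=-1.9104 (R=1.0000) → pose (-2.0887, -1.0430, -1.9104)
step 4: θ'=0.3396 (R=1.0000) → pose (-0.8127, -2.3190, 0.3396)
step 5: θ'=2.2146 (R=1.0000) → pose (-0.3460, -0.7759, 2.2146)

(-0.3460, -0.7759, 2.2146)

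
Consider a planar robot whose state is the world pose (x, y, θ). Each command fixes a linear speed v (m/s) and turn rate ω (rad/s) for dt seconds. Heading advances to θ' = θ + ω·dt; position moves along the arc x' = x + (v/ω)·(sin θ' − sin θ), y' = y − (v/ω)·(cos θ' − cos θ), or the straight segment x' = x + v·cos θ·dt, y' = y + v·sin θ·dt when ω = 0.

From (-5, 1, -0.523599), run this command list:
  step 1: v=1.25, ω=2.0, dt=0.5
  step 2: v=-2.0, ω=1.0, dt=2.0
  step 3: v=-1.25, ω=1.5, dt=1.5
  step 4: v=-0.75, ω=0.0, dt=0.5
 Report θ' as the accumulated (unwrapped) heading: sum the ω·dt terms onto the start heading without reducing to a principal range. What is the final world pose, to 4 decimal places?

step 1: θ'=0.4764 (R=0.6250) → pose (-4.4009, 0.9859, 0.4764)
step 2: θ'=2.4764 (R=-2.0000) → pose (-4.7181, -2.3650, 2.4764)
step 3: θ'=4.7264 (R=-0.8333) → pose (-3.3705, -1.6977, 4.7264)
step 4: θ'=4.7264 (straight) → pose (-3.3758, -1.3227, 4.7264)

(-3.3758, -1.3227, 4.7264)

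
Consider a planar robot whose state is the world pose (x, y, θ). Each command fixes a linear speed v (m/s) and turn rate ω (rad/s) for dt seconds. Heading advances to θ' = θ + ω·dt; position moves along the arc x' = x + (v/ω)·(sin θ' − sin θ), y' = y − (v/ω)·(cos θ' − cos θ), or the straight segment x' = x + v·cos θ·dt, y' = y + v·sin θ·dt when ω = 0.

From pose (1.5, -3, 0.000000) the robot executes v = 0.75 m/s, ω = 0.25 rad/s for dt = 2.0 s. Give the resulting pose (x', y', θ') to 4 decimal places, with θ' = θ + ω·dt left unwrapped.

θ' = 0.0000 + 0.25·2.0 = 0.5000
R = v/ω = 0.75/0.25 = 3.0000
x' = 1.5 + 3.0000·(sin 0.5000 − sin 0.0000) = 2.9383
y' = -3 − 3.0000·(cos 0.5000 − cos 0.0000) = -2.6327

(2.9383, -2.6327, 0.5000)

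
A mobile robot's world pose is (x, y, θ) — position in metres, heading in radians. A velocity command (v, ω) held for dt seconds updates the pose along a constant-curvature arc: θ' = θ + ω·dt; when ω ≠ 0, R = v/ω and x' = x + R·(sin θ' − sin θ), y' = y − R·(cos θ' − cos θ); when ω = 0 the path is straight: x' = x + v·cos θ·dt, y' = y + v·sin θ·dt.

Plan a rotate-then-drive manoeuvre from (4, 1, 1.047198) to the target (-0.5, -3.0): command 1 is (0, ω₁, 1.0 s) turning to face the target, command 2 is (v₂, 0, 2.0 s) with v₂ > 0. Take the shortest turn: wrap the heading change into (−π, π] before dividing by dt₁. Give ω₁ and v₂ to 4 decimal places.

heading to target = atan2(-3−1, -0.5−4) = -2.4150
Δθ = wrap(-2.4150 − 1.0472) = 2.8210; ω₁ = Δθ/dt₁ = 2.8210
distance = √((-0.5−4)² + (-3−1)²) = 6.0208; v₂ = distance/dt₂ = 3.0104

ω₁ = 2.8210, v₂ = 3.0104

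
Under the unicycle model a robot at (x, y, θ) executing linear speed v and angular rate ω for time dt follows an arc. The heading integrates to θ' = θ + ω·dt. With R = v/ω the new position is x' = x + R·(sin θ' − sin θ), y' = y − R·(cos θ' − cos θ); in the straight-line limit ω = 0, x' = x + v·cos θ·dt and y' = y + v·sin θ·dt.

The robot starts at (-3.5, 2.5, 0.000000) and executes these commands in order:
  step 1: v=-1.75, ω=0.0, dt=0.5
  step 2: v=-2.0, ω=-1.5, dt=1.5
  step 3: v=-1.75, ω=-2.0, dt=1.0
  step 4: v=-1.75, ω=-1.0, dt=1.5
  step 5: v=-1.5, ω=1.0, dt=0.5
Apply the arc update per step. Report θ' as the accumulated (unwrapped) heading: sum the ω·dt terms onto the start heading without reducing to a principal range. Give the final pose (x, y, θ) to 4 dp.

(-5.1512, 1.7002, -5.2500)

step 1: θ'=0.0000 (straight) → pose (-4.3750, 2.5000, 0.0000)
step 2: θ'=-2.2500 (R=1.3333) → pose (-5.4124, 4.6709, -2.2500)
step 3: θ'=-4.2500 (R=0.8750) → pose (-3.9485, 4.5116, -4.2500)
step 4: θ'=-5.7500 (R=1.7500) → pose (-4.6252, 2.2238, -5.7500)
step 5: θ'=-5.2500 (R=-1.5000) → pose (-5.1512, 1.7002, -5.2500)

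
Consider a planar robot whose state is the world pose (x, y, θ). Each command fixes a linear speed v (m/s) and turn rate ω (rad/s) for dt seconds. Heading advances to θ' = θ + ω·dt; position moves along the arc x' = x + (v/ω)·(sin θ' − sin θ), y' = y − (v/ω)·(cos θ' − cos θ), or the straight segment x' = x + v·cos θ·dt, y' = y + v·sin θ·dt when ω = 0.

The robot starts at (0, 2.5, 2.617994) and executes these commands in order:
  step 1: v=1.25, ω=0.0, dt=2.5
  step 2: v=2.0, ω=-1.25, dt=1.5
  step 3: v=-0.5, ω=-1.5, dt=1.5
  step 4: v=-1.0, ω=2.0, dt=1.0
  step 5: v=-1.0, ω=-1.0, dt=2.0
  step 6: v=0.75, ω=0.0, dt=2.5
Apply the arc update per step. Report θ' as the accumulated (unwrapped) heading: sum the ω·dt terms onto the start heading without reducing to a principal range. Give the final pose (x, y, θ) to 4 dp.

step 1: θ'=2.6180 (straight) → pose (-2.7063, 4.0625, 2.6180)
step 2: θ'=0.7430 (R=-1.6000) → pose (-2.9887, 6.6265, 0.7430)
step 3: θ'=-1.5070 (R=0.3333) → pose (-3.5469, 6.8507, -1.5070)
step 4: θ'=0.4930 (R=-0.5000) → pose (-4.2825, 7.2593, 0.4930)
step 5: θ'=-1.5070 (R=1.0000) → pose (-5.7537, 8.0764, -1.5070)
step 6: θ'=-1.5070 (straight) → pose (-5.6342, 6.2053, -1.5070)

(-5.6342, 6.2053, -1.5070)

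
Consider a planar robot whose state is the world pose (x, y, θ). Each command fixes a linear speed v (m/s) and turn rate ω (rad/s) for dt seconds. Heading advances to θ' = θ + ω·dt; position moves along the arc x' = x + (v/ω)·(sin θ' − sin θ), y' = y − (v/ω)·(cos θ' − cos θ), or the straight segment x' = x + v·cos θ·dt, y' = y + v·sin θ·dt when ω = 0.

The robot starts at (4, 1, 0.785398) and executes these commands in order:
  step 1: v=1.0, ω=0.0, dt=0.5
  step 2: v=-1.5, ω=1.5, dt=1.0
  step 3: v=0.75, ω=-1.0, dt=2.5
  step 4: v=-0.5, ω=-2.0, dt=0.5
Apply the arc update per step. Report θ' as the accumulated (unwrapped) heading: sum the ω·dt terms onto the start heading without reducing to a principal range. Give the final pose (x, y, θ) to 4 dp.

(4.8505, 1.3725, -1.2146)

step 1: θ'=0.7854 (straight) → pose (4.3536, 1.3536, 0.7854)
step 2: θ'=2.2854 (R=-1.0000) → pose (4.3053, -0.0089, 2.2854)
step 3: θ'=-0.2146 (R=-0.7500) → pose (5.0315, 1.2154, -0.2146)
step 4: θ'=-1.2146 (R=0.2500) → pose (4.8505, 1.3725, -1.2146)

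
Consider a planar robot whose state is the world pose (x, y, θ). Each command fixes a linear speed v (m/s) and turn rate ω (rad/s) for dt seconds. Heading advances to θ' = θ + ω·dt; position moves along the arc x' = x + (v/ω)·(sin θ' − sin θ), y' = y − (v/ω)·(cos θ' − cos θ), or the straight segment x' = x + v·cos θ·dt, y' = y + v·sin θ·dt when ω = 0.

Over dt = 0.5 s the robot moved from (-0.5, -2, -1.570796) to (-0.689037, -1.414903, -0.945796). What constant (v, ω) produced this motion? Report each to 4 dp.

Δθ = -0.945796 − -1.570796 = 0.625000
ω = Δθ/dt = 0.625000/0.5 = 1.2500
R = −Δy/(cos θ' − cos θ) = -1.0000
v = R·ω = -1.0000·1.2500 = -1.2500

v = -1.2500, ω = 1.2500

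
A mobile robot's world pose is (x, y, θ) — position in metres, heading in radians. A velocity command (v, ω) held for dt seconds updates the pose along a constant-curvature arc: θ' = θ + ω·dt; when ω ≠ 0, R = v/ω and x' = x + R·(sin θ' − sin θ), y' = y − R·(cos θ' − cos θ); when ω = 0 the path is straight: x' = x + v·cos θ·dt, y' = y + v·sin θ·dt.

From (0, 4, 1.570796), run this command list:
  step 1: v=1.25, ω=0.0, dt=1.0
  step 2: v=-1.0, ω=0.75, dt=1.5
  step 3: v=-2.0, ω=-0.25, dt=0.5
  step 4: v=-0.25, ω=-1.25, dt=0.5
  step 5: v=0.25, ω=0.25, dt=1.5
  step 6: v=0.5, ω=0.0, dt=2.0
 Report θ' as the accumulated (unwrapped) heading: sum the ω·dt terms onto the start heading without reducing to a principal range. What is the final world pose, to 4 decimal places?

step 1: θ'=1.5708 (straight) → pose (0.0000, 5.2500, 1.5708)
step 2: θ'=2.6958 (R=-1.3333) → pose (0.7584, 4.0470, 2.6958)
step 3: θ'=2.5708 (R=8.0000) → pose (1.6314, 3.5606, 2.5708)
step 4: θ'=1.9458 (R=0.2000) → pose (1.7095, 3.4656, 1.9458)
step 5: θ'=2.3208 (R=1.0000) → pose (1.5107, 3.7809, 2.3208)
step 6: θ'=2.3208 (straight) → pose (0.8290, 4.5126, 2.3208)

(0.8290, 4.5126, 2.3208)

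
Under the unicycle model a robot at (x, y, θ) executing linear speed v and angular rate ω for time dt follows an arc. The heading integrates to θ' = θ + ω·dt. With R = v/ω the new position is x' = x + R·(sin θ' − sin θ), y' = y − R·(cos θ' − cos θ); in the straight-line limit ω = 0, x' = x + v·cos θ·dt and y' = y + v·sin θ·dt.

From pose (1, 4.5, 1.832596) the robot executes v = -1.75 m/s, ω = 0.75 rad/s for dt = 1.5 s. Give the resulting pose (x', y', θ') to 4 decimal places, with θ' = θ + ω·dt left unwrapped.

θ' = 1.8326 + 0.75·1.5 = 2.9576
R = v/ω = -1.75/0.75 = -2.3333
x' = 1 + -2.3333·(sin 2.9576 − sin 1.8326) = 2.8269
y' = 4.5 − -2.3333·(cos 2.9576 − cos 1.8326) = 2.8100

(2.8269, 2.8100, 2.9576)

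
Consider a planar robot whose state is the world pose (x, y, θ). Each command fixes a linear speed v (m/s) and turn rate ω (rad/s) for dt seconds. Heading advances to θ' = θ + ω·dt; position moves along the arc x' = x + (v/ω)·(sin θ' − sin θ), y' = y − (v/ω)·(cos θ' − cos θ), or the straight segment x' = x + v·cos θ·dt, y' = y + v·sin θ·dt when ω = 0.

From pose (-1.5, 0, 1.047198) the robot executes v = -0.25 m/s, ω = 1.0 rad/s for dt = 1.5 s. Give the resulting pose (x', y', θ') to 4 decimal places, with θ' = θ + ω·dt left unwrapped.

θ' = 1.0472 + 1.0·1.5 = 2.5472
R = v/ω = -0.25/1.0 = -0.2500
x' = -1.5 + -0.2500·(sin 2.5472 − sin 1.0472) = -1.4235
y' = 0 − -0.2500·(cos 2.5472 − cos 1.0472) = -0.3321

(-1.4235, -0.3321, 2.5472)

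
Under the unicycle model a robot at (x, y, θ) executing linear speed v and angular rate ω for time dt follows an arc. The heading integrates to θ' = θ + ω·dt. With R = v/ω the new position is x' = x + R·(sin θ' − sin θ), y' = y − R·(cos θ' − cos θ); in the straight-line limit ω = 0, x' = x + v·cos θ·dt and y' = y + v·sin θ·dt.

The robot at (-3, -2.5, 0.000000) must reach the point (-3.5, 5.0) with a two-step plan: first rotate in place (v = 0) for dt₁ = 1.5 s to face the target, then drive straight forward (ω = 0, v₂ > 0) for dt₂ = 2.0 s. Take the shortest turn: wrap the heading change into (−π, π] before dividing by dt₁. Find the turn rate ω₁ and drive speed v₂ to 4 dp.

ω₁ = 1.0916, v₂ = 3.7583

heading to target = atan2(5−-2.5, -3.5−-3) = 1.6374
Δθ = wrap(1.6374 − 0.0000) = 1.6374; ω₁ = Δθ/dt₁ = 1.0916
distance = √((-3.5−-3)² + (5−-2.5)²) = 7.5166; v₂ = distance/dt₂ = 3.7583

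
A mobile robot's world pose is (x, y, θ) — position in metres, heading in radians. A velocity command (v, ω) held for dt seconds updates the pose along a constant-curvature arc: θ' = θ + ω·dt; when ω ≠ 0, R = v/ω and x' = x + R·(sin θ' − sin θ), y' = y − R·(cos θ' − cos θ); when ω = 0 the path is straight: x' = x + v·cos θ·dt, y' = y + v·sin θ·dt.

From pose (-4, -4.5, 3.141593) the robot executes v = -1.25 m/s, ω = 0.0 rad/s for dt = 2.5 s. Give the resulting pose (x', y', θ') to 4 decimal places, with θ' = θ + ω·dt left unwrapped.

(-0.8750, -4.5000, 3.1416)

θ' = 3.1416 + 0.0·2.5 = 3.1416
ω = 0 → straight: x' = -4 + -1.25·cos(3.1416)·2.5 = -0.8750
y' = -4.5 + -1.25·sin(3.1416)·2.5 = -4.5000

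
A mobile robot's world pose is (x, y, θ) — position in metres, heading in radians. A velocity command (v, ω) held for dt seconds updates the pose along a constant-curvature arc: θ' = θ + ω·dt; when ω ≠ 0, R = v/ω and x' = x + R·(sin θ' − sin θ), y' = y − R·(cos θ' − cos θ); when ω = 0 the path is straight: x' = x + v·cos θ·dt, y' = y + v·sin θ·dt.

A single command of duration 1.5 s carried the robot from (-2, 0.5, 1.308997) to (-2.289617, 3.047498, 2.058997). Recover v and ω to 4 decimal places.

v = 1.7500, ω = 0.5000

Δθ = 2.058997 − 1.308997 = 0.750000
ω = Δθ/dt = 0.750000/1.5 = 0.5000
R = −Δy/(cos θ' − cos θ) = 3.5000
v = R·ω = 3.5000·0.5000 = 1.7500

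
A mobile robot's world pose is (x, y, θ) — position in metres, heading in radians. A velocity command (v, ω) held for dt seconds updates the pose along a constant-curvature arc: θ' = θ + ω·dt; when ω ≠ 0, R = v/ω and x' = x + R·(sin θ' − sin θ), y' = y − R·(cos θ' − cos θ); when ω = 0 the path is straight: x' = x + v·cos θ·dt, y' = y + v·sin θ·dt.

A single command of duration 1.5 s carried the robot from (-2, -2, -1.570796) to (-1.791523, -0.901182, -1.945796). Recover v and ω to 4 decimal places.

v = -0.7500, ω = -0.2500

Δθ = -1.945796 − -1.570796 = -0.375000
ω = Δθ/dt = -0.375000/1.5 = -0.2500
R = −Δy/(cos θ' − cos θ) = 3.0000
v = R·ω = 3.0000·-0.2500 = -0.7500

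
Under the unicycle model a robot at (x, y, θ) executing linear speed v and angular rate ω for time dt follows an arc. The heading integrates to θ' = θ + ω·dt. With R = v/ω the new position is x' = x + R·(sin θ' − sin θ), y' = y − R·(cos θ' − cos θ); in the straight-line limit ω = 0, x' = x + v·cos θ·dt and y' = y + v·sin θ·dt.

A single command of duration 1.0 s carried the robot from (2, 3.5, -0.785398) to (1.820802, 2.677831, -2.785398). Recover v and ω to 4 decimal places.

Δθ = -2.785398 − -0.785398 = -2.000000
ω = Δθ/dt = -2.000000/1.0 = -2.0000
R = −Δy/(cos θ' − cos θ) = -0.5000
v = R·ω = -0.5000·-2.0000 = 1.0000

v = 1.0000, ω = -2.0000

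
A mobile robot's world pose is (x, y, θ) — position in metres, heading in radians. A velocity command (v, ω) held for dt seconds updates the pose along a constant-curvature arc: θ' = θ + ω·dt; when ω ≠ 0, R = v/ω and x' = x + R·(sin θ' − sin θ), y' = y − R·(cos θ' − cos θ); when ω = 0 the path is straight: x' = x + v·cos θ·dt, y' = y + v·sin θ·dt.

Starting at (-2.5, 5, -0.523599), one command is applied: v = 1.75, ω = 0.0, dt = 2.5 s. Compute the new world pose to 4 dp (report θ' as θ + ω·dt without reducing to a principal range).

θ' = -0.5236 + 0.0·2.5 = -0.5236
ω = 0 → straight: x' = -2.5 + 1.75·cos(-0.5236)·2.5 = 1.2889
y' = 5 + 1.75·sin(-0.5236)·2.5 = 2.8125

(1.2889, 2.8125, -0.5236)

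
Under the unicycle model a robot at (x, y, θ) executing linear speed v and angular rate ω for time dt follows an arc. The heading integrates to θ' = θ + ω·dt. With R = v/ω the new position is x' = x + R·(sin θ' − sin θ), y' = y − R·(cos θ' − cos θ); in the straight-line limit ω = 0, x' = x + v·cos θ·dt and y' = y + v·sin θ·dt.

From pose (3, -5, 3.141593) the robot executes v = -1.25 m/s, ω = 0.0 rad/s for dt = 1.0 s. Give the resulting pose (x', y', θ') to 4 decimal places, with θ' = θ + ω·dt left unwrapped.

θ' = 3.1416 + 0.0·1.0 = 3.1416
ω = 0 → straight: x' = 3 + -1.25·cos(3.1416)·1.0 = 4.2500
y' = -5 + -1.25·sin(3.1416)·1.0 = -5.0000

(4.2500, -5.0000, 3.1416)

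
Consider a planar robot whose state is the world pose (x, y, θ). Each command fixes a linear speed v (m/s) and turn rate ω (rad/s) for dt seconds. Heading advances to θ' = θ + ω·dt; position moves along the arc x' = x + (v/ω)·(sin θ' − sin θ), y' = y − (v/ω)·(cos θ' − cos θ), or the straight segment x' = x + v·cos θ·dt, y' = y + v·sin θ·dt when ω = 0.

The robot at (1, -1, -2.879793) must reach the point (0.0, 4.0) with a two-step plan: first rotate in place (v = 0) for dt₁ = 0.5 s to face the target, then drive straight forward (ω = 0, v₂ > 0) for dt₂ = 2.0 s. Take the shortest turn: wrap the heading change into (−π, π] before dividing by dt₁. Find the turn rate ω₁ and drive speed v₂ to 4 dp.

heading to target = atan2(4−-1, 0−1) = 1.7682
Δθ = wrap(1.7682 − -2.8798) = -1.6352; ω₁ = Δθ/dt₁ = -3.2704
distance = √((0−1)² + (4−-1)²) = 5.0990; v₂ = distance/dt₂ = 2.5495

ω₁ = -3.2704, v₂ = 2.5495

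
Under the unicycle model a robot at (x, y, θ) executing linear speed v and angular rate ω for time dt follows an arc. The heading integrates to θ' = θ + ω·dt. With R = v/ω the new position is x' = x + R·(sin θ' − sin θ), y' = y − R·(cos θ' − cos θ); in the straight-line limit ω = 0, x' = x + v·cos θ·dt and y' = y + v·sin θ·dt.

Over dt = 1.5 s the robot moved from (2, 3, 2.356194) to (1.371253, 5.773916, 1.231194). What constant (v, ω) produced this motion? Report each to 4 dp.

v = 2.0000, ω = -0.7500

Δθ = 1.231194 − 2.356194 = -1.125000
ω = Δθ/dt = -1.125000/1.5 = -0.7500
R = −Δy/(cos θ' − cos θ) = -2.6667
v = R·ω = -2.6667·-0.7500 = 2.0000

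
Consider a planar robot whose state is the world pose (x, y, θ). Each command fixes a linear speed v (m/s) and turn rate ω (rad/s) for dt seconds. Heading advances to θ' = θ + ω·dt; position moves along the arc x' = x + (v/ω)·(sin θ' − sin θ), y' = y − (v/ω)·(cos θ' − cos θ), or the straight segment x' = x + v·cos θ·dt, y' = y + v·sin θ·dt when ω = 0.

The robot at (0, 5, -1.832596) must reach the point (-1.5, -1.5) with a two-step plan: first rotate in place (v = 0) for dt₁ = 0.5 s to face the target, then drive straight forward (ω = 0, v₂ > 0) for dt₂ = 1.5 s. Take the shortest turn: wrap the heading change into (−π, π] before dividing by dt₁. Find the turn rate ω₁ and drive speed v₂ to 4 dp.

ω₁ = 0.0700, v₂ = 4.4472

heading to target = atan2(-1.5−5, -1.5−0) = -1.7976
Δθ = wrap(-1.7976 − -1.8326) = 0.0350; ω₁ = Δθ/dt₁ = 0.0700
distance = √((-1.5−0)² + (-1.5−5)²) = 6.6708; v₂ = distance/dt₂ = 4.4472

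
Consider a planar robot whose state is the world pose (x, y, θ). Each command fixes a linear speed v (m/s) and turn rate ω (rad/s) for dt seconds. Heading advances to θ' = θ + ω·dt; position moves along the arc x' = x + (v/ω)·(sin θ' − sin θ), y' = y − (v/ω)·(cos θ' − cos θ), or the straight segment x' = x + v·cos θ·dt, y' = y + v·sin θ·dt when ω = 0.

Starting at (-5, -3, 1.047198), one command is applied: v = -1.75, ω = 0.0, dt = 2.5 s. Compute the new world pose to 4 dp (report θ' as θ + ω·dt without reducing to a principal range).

θ' = 1.0472 + 0.0·2.5 = 1.0472
ω = 0 → straight: x' = -5 + -1.75·cos(1.0472)·2.5 = -7.1875
y' = -3 + -1.75·sin(1.0472)·2.5 = -6.7889

(-7.1875, -6.7889, 1.0472)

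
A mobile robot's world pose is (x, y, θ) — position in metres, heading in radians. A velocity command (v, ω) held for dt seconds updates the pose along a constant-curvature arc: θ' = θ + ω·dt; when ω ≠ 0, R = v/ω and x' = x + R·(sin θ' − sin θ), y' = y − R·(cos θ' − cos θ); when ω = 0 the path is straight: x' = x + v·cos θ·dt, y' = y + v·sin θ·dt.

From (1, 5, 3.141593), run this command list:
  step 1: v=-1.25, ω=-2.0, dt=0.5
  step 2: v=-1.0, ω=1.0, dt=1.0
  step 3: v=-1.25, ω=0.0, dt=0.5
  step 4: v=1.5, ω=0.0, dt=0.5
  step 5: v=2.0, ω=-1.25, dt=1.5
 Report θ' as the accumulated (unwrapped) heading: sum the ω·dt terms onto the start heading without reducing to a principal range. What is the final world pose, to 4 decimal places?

(0.7159, 6.3322, 1.2666)

step 1: θ'=2.1416 (R=0.6250) → pose (1.5259, 4.7127, 2.1416)
step 2: θ'=3.1416 (R=-1.0000) → pose (2.3674, 4.2530, 3.1416)
step 3: θ'=3.1416 (straight) → pose (2.9924, 4.2530, 3.1416)
step 4: θ'=3.1416 (straight) → pose (2.2424, 4.2530, 3.1416)
step 5: θ'=1.2666 (R=-1.6000) → pose (0.7159, 6.3322, 1.2666)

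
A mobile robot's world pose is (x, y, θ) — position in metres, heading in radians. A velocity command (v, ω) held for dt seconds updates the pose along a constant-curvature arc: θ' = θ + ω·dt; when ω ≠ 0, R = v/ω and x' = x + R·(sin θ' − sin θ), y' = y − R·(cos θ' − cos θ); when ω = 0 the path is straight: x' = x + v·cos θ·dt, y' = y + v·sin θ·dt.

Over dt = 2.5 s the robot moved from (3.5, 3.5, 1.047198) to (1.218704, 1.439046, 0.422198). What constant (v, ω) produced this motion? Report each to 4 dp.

Δθ = 0.422198 − 1.047198 = -0.625000
ω = Δθ/dt = -0.625000/2.5 = -0.2500
R = Δx/(sin θ' − sin θ) = 5.0000
v = R·ω = 5.0000·-0.2500 = -1.2500

v = -1.2500, ω = -0.2500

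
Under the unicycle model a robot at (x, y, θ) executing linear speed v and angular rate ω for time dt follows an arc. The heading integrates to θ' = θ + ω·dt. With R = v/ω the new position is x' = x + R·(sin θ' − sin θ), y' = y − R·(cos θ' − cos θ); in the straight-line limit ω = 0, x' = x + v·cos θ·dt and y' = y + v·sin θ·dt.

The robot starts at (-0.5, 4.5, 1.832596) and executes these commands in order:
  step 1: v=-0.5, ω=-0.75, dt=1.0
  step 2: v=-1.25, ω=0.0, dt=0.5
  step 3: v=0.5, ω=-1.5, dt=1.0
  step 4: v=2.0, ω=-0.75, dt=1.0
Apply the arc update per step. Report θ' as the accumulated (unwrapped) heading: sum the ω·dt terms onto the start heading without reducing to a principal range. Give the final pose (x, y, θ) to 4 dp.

step 1: θ'=1.0826 (R=0.6667) → pose (-0.5552, 4.0148, 1.0826)
step 2: θ'=1.0826 (straight) → pose (-0.8483, 3.4628, 1.0826)
step 3: θ'=-0.4174 (R=-0.3333) → pose (-0.4188, 3.6111, -0.4174)
step 4: θ'=-1.1674 (R=-2.6667) → pose (0.9528, 2.2202, -1.1674)

(0.9528, 2.2202, -1.1674)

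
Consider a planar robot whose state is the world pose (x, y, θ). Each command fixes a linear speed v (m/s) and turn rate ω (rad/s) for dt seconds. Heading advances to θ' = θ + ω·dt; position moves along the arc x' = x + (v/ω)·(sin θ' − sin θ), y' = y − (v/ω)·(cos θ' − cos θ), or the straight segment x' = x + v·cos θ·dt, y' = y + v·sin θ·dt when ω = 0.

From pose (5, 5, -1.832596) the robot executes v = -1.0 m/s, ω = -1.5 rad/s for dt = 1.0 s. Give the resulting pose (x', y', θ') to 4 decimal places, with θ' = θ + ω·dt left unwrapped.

θ' = -1.8326 + -1.5·1.0 = -3.3326
R = v/ω = -1.0/-1.5 = 0.6667
x' = 5 + 0.6667·(sin -3.3326 − sin -1.8326) = 5.7705
y' = 5 − 0.6667·(cos -3.3326 − cos -1.8326) = 5.4820

(5.7705, 5.4820, -3.3326)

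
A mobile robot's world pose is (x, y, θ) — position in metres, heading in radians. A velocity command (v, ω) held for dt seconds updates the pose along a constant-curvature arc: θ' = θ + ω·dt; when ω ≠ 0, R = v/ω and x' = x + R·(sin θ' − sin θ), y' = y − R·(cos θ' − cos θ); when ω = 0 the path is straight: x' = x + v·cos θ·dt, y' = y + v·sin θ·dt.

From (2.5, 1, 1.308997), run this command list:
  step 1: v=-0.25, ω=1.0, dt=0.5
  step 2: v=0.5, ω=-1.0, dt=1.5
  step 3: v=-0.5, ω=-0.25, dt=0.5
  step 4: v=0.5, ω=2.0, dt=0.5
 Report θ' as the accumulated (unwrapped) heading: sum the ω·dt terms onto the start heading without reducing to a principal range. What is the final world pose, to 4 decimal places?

step 1: θ'=1.8090 (R=-0.2500) → pose (2.4985, 0.8763, 1.8090)
step 2: θ'=0.3090 (R=-0.5000) → pose (2.8324, 1.4706, 0.3090)
step 3: θ'=0.1840 (R=2.0000) → pose (2.5901, 1.4096, 0.1840)
step 4: θ'=1.1840 (R=0.2500) → pose (2.7759, 1.5611, 1.1840)

(2.7759, 1.5611, 1.1840)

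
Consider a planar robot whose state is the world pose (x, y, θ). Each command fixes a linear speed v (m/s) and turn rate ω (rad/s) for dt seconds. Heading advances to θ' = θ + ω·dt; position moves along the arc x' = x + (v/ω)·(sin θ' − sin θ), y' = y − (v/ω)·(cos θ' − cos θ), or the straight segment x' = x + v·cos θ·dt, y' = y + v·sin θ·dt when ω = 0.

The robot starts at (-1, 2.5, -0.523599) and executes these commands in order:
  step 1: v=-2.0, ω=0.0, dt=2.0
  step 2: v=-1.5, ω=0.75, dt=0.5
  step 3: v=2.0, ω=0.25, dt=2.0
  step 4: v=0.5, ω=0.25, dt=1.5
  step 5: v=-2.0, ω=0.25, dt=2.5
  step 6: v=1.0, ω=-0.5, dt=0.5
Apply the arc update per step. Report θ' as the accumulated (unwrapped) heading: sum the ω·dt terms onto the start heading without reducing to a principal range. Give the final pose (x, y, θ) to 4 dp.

(-2.9163, 1.7592, 1.1014)

step 1: θ'=-0.5236 (straight) → pose (-4.4641, 4.5000, -0.5236)
step 2: θ'=-0.1486 (R=-2.0000) → pose (-5.1680, 4.7459, -0.1486)
step 3: θ'=0.3514 (R=8.0000) → pose (-1.2299, 5.1466, 0.3514)
step 4: θ'=0.7264 (R=2.0000) → pose (-0.5899, 5.5293, 0.7264)
step 5: θ'=1.3514 (R=-8.0000) → pose (-3.0847, 1.2898, 1.3514)
step 6: θ'=1.1014 (R=-2.0000) → pose (-2.9163, 1.7592, 1.1014)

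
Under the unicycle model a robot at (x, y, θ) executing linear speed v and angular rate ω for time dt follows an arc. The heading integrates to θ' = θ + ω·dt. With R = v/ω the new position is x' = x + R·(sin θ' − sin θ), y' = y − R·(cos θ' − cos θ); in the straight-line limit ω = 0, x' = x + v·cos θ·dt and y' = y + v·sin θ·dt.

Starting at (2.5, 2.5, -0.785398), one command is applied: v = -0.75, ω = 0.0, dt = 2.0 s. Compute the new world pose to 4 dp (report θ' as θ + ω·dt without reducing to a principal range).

θ' = -0.7854 + 0.0·2.0 = -0.7854
ω = 0 → straight: x' = 2.5 + -0.75·cos(-0.7854)·2.0 = 1.4393
y' = 2.5 + -0.75·sin(-0.7854)·2.0 = 3.5607

(1.4393, 3.5607, -0.7854)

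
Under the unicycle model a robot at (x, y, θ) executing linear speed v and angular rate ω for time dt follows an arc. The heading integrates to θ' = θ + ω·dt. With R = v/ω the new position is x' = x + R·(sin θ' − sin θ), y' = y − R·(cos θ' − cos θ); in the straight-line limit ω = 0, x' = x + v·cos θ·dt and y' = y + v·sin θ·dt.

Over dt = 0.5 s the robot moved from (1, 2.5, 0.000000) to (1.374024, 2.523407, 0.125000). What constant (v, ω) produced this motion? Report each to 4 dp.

Δθ = 0.125000 − 0.000000 = 0.125000
ω = Δθ/dt = 0.125000/0.5 = 0.2500
R = Δx/(sin θ' − sin θ) = 3.0000
v = R·ω = 3.0000·0.2500 = 0.7500

v = 0.7500, ω = 0.2500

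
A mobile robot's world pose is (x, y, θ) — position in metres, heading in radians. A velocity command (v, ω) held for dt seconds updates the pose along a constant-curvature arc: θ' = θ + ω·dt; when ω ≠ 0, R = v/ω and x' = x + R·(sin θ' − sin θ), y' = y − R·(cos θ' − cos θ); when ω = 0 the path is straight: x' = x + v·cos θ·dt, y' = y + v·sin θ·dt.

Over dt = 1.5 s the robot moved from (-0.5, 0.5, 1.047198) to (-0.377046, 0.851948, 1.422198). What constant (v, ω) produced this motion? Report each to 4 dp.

v = 0.2500, ω = 0.2500

Δθ = 1.422198 − 1.047198 = 0.375000
ω = Δθ/dt = 0.375000/1.5 = 0.2500
R = −Δy/(cos θ' − cos θ) = 1.0000
v = R·ω = 1.0000·0.2500 = 0.2500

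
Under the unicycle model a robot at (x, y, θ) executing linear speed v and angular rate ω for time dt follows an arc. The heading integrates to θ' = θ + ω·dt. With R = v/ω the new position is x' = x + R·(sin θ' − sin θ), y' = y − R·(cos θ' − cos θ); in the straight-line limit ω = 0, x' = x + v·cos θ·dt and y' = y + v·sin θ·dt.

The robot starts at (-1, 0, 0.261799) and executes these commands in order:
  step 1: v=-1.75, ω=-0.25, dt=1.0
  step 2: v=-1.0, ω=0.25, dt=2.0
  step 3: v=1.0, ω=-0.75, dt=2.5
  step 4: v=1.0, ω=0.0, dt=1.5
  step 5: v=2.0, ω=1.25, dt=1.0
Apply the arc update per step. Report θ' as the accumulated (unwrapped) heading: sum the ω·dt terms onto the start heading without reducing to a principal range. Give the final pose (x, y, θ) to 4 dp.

(-0.9892, -4.3658, -0.1132)

step 1: θ'=0.0118 (R=7.0000) → pose (-2.7291, -0.2380, 0.0118)
step 2: θ'=0.5118 (R=-4.0000) → pose (-4.6409, -0.7503, 0.5118)
step 3: θ'=-1.3632 (R=-1.3333) → pose (-2.6832, -1.6380, -1.3632)
step 4: θ'=-1.3632 (straight) → pose (-2.3741, -3.1058, -1.3632)
step 5: θ'=-0.1132 (R=1.6000) → pose (-0.9892, -4.3658, -0.1132)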